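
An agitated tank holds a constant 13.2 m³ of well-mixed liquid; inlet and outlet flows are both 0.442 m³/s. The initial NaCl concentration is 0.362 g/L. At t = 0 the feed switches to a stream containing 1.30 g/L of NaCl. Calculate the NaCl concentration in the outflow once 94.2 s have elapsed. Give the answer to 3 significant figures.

Mass balance on the solute (V constant): V dC/dt = Q(C_in − C).
Time constant τ = V/Q = 13.2/0.442 = 29.864 s.
Integrating: C(t) = C_in + (C₀ − C_in) e^(−t/τ).
C(94.2) = 1.30 + (0.362 − 1.30)·e^(−94.2/29.864) = 1.30 + (-0.93800)·0.042669 = 1.2600 g/L.

1.26 g/L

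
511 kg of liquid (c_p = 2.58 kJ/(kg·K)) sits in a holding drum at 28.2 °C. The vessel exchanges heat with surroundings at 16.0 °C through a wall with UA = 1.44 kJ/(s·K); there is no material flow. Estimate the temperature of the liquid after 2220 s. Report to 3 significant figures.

17.1 °C

M c_p dT/dt = −UA(T − T_amb).
dT/dt = (T_ss − T)/τ with T_ss = T_amb = 16.000 °C, τ = M c_p/UA = 511·2.58/1.44 = 915.54 s.
This is linear first-order; T(t) = T_ss + (T₀ − T_ss) e^(−t/τ).
T(2220) = 16.000 + (12.200)·0.088496 = 17.080 °C.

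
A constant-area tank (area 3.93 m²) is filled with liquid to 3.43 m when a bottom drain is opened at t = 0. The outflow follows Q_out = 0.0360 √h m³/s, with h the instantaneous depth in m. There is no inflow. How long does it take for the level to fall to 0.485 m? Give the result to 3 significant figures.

252 s

With no inflow, A dh/dt = −0.0360 √h.
Separate and integrate: 2(√h − √h₀) = −(0.0360/A) t.
t = 2A(√h₀ − √h)/0.0360 = 2·3.93·(√3.43 − √0.485)/0.0360
  = 7.8600 × (1.8520 − 0.69642) / 0.0360 = 252.31 s.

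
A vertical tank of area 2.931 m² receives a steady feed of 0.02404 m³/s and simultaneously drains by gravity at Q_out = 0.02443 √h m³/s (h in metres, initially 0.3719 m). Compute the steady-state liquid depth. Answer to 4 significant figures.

0.9683 m

Accumulation of liquid (constant cross-section A): A dh/dt = Q_in − 0.02443 √h. At steady state dh/dt = 0:
Q_in = 0.02443 √h_ss ⇒ √h_ss = 0.02404/0.02443 = 0.984036.
h_ss = 0.984036² = 0.968327 m. (Since h₀ = 0.3719 m < h_ss, the level will rise toward this value.)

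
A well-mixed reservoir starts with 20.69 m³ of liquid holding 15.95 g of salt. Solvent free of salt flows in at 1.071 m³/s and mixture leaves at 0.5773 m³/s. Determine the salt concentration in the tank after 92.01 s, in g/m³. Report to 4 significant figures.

0.06201 g/m³

Total volume: dV/dt = Q_in − Q_out = 0.493700 m³/s, so V(t) = 20.69 + 0.493700 t and V(92.01) = 66.1153 m³.
No salt enters, so dm/dt = −Q_out · (m/V).
Separate: dm/m = −Q_out dt/V(t) ⇒ ln(m/m₀) = −(Q_out/(Q_in−Q_out)) ln(V/V₀).
m = m₀ (V₀/V)^(Q_out/(Q_in−Q_out)) = 15.95 × (20.69/66.1153)^(1.16933) = 4.09999 g.
C = m/V = 4.09999/66.1153 = 0.0620127 g/m³.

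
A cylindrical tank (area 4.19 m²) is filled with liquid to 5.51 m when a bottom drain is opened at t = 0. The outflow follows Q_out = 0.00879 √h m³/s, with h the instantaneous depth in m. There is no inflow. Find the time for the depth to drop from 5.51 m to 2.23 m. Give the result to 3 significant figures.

814 s

With no inflow, A dh/dt = −0.00879 √h.
This is separable: 2 d(√h)/dt = −0.00879/A, so √h = √h₀ − (0.00879/(2A)) t.
t = 2A(√h₀ − √h)/0.00879 = 2·4.19·(√5.51 − √2.23)/0.00879
  = 8.3800 × (2.3473 − 1.4933) / 0.00879 = 814.19 s.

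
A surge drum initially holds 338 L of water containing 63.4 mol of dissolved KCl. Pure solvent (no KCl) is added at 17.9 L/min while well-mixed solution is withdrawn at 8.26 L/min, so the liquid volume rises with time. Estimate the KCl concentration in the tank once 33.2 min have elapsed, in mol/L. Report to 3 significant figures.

Let m(t) be the amount of KCl. Volume: V(t) = V₀ + (Q_in − Q_out) t = 338 + 9.6400 t; V(33.2) = 658.05 L.
No KCl enters, so dm/dt = −Q_out · (m/V).
dm/m = −Q_out dt/(V₀ + 9.6400 t); integrating gives ln(m/m₀) = −(Q_out/(Q_in−Q_out)) ln(V/V₀).
m = m₀ (V₀/V)^(Q_out/(Q_in−Q_out)) = 63.4 × (338/658.05)^(0.85685) = 35.824 mol.
C = m/V = 35.824/658.05 = 0.054439 mol/L.

0.0544 mol/L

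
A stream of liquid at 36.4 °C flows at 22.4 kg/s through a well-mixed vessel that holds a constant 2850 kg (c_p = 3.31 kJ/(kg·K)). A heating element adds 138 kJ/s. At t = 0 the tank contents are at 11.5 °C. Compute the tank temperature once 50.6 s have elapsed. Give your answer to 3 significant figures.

First-law balance (no shaft work): M c_p dT/dt = ṁ c_p (T_in − T) + 138.
τ = M/ṁ = 127.23 s; T_ss = T_in + Q̇/(ṁ c_p) = 36.4 + 138/(22.4·3.31) = 38.261 °C.
This is linear first-order; T(t) = T_ss + (T₀ − T_ss) e^(−t/τ).
T(50.6) = 38.261 + (-26.761)·e^(−50.6/127.23) = 38.261 + (-26.761)·0.67186 = 20.281 °C.

20.3 °C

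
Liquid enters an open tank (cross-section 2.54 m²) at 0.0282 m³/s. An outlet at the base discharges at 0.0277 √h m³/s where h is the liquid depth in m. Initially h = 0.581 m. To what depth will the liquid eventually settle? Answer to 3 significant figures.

Volume balance on the tank: A dh/dt = Q_in − 0.0277 √h. At steady state dh/dt = 0:
Q_in = 0.0277 √h_ss ⇒ √h_ss = 0.0282/0.0277 = 1.0181.
h_ss = 1.0181² = 1.0364 m. (Since h₀ = 0.581 m < h_ss, the level will rise toward this value.)

1.04 m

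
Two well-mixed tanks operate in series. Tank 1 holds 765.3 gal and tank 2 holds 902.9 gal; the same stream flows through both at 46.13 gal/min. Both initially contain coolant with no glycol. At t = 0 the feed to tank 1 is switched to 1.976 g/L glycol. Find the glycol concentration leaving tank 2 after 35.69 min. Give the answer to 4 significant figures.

Time constants: τᵢ = Vᵢ/Q for each well-mixed tank.
τ₁ = 765.3/46.13 = 16.5901 min; τ₂ = 902.9/46.13 = 19.5729 min.
Tank 1: C₁ = C_in(1 − e^(−t/τ₁)). Tank 2 (τ₁ ≠ τ₂): C₂ = C_in[1 − (τ₁ e^(−t/τ₁) − τ₂ e^(−t/τ₂))/(τ₁ − τ₂)].
At t = 35.69: e^(−t/τ₁) = 0.116334, e^(−t/τ₂) = 0.161470.
C₂ = 1.976·[1 − (16.5901·0.116334 − 19.5729·0.161470)/(-2.98287)] = 1.976·0.587495 = 1.16089 g/L.

1.161 g/L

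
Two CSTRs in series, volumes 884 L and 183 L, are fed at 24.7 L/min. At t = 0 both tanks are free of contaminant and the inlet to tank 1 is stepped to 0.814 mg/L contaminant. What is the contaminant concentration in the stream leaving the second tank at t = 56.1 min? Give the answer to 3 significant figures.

Time constants: τᵢ = Vᵢ/Q for each well-mixed tank.
τ₁ = 884/24.7 = 35.789 min; τ₂ = 183/24.7 = 7.4089 min.
Solving the cascade with C₁(0)=C₂(0)=0 gives C₂(t) = C_in[1 − (τ₁ e^(−t/τ₁) − τ₂ e^(−t/τ₂))/(τ₁ − τ₂)].
At t = 56.1: e^(−t/τ₁) = 0.20857, e^(−t/τ₂) = 0.00051468.
C₂ = 0.814·[1 − (35.789·0.20857 − 7.4089·0.00051468)/(28.381)] = 0.814·0.73712 = 0.60002 mg/L.

0.600 mg/L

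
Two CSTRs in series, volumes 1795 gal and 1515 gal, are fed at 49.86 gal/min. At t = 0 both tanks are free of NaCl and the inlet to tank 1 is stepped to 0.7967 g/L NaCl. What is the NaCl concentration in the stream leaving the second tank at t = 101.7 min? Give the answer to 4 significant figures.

Each tank obeys Vᵢ dCᵢ/dt = Q(Cᵢ₋₁ − Cᵢ), so τᵢ = Vᵢ/Q.
τ₁ = 1795/49.86 = 36.0008 min; τ₂ = 1515/49.86 = 30.3851 min.
Tank 1: C₁ = C_in(1 − e^(−t/τ₁)). Tank 2 (τ₁ ≠ τ₂): C₂ = C_in[1 − (τ₁ e^(−t/τ₁) − τ₂ e^(−t/τ₂))/(τ₁ − τ₂)].
At t = 101.7: e^(−t/τ₁) = 0.0593124, e^(−t/τ₂) = 0.0351884.
C₂ = 0.7967·[1 − (36.0008·0.0593124 − 30.3851·0.0351884)/(5.61572)] = 0.7967·0.810160 = 0.645454 g/L.

0.6455 g/L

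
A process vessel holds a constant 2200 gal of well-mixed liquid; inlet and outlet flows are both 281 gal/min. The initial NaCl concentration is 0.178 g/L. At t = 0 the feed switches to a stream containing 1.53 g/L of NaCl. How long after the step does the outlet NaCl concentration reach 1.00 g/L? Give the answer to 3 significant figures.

Species balance: V dC/dt = Q(C_in − C) ⇒ τ = V/Q = 7.8292 min.
C(t) = C_in + (C₀ − C_in) e^(−t/τ). Set C = 1.00 and solve for t:
e^(−t/τ) = (C − C_in)/(C₀ − C_in) = (1.00 − 1.53)/(0.178 − 1.53) = 0.39201
t = −τ ln(…) = 7.8292 × 0.93646 = 7.3317 min.

7.33 min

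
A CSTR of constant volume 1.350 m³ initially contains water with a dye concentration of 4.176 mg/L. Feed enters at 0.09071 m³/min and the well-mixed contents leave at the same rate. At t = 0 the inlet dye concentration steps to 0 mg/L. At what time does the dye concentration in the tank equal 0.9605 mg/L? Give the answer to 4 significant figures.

Species balance: V dC/dt = Q(C_in − C) ⇒ τ = V/Q = 14.8826 min.
C(t) = C_in + (C₀ − C_in) e^(−t/τ). Set C = 0.9605 and solve for t:
e^(−t/τ) = (C − C_in)/(C₀ − C_in) = (0.9605 − 0)/(4.176 − 0) = 0.230005
t = −τ ln(…) = 14.8826 × 1.46966 = 21.8723 min.

21.87 min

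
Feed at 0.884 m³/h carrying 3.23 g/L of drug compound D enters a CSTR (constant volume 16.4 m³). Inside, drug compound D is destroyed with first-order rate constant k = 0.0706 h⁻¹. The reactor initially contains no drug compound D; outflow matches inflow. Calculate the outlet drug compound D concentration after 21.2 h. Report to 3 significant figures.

V dC/dt = Q(C_in − C) − k V C.
dC/dt = (Q/V) C_in − (Q/V + k) C; effective rate a = Q/V + k = 0.053902 + 0.0706 = 0.12450 h⁻¹.
C_ss = Q C_in/(Q + kV) = 1.3984 g/L; C(t) = C_ss + (C₀ − C_ss) e^(−a t).
C(21.2) = 1.3984 + (-1.3984)·e^(−0.12450·21.2) = 1.3984 + (-1.3984)·0.071400 = 1.2986 g/L.

1.30 g/L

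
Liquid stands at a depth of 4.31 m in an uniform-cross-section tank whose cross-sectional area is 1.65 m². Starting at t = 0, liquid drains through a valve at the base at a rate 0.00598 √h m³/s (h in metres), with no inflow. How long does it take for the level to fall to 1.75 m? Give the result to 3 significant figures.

A dh/dt = −Q_out = −0.00598 √h.
∫ h^(−1/2) dh = −(0.00598/A) ∫ dt, giving 2√h = 2√h₀ − (0.00598/A) t.
t = 2A(√h₀ − √h)/0.00598 = 2·1.65·(√4.31 − √1.75)/0.00598
  = 3.3000 × (2.0761 − 1.3229) / 0.00598 = 415.63 s.

416 s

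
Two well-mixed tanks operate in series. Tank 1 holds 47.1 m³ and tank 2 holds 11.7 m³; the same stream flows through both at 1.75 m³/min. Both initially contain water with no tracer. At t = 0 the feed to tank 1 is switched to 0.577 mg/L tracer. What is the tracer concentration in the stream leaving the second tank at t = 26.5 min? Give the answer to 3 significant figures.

Species balance on tank i: dCᵢ/dt = (Cᵢ₋₁ − Cᵢ)/τᵢ with τᵢ = Vᵢ/Q.
τ₁ = 47.1/1.75 = 26.914 min; τ₂ = 11.7/1.75 = 6.6857 min.
Solving the cascade with C₁(0)=C₂(0)=0 gives C₂(t) = C_in[1 − (τ₁ e^(−t/τ₁) − τ₂ e^(−t/τ₂))/(τ₁ − τ₂)].
At t = 26.5: e^(−t/τ₁) = 0.37359, e^(−t/τ₂) = 0.018993.
C₂ = 0.577·[1 − (26.914·0.37359 − 6.6857·0.018993)/(20.229)] = 0.577·0.50922 = 0.29382 mg/L.

0.294 mg/L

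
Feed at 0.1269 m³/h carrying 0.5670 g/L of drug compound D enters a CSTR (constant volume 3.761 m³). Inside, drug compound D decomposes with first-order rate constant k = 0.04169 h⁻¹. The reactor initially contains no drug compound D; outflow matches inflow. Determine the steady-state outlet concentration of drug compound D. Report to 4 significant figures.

0.2536 g/L

Species balance: V dC/dt = Q C_in − Q C − k V C.
Steady state (dC/dt = 0): C_ss = Q C_in/(Q + kV) = C_in/(1 + kV/Q).
C_ss = 0.1269·0.5670/(0.1269 + 0.04169·3.761) = 0.0719523/0.283696 = 0.253625 g/L.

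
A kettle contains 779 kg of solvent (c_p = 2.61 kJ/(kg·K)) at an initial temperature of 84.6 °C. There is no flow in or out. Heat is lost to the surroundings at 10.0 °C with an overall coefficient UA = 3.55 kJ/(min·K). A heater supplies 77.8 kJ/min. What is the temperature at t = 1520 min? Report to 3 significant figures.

M c_p dT/dt = −UA(T − T_amb) + Q̇.
dT/dt = (T_ss − T)/τ with T_ss = T_amb + Q̇/UA = 10.0 + 77.8/3.55 = 31.915 °C, τ = M c_p/UA = 779·2.61/3.55 = 572.73 min.
Solution: T(t) = T_ss + (T₀ − T_ss) e^(−t/τ).
T(1520) = 31.915 + (52.685)·0.070372 = 35.623 °C.

35.6 °C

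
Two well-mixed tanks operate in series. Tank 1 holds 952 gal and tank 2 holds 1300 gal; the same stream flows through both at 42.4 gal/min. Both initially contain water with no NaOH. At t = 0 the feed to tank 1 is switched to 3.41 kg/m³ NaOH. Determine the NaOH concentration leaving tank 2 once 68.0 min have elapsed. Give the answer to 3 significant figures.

2.47 kg/m³

Species balance on tank i: dCᵢ/dt = (Cᵢ₋₁ − Cᵢ)/τᵢ with τᵢ = Vᵢ/Q.
τ₁ = 952/42.4 = 22.453 min; τ₂ = 1300/42.4 = 30.660 min.
Solving the cascade with C₁(0)=C₂(0)=0 gives C₂(t) = C_in[1 − (τ₁ e^(−t/τ₁) − τ₂ e^(−t/τ₂))/(τ₁ − τ₂)].
At t = 68.0: e^(−t/τ₁) = 0.048385, e^(−t/τ₂) = 0.10884.
C₂ = 3.41·[1 − (22.453·0.048385 − 30.660·0.10884)/(-8.2075)] = 3.41·0.72576 = 2.4749 kg/m³.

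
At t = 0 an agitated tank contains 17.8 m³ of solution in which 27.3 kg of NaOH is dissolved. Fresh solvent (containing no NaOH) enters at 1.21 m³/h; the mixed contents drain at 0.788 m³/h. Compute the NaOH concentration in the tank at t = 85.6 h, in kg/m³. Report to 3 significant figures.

Let m(t) be the amount of NaOH. Volume: V(t) = V₀ + (Q_in − Q_out) t = 17.8 + 0.42200 t; V(85.6) = 53.923 m³.
No NaOH enters, so dm/dt = −Q_out · (m/V).
dm/m = −Q_out dt/(V₀ + 0.42200 t); integrating gives ln(m/m₀) = −(Q_out/(Q_in−Q_out)) ln(V/V₀).
m = m₀ (V₀/V)^(Q_out/(Q_in−Q_out)) = 27.3 × (17.8/53.923)^(1.8673) = 3.4461 kg.
C = m/V = 3.4461/53.923 = 0.063908 kg/m³.

0.0639 kg/m³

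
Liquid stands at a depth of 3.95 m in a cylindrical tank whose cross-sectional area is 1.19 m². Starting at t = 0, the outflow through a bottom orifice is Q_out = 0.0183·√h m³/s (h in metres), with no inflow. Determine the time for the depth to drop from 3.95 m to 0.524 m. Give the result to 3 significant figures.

164 s

Mass balance (ρ constant): A dh/dt = −0.0183 √h.
This is separable: 2 d(√h)/dt = −0.0183/A, so √h = √h₀ − (0.0183/(2A)) t.
t = 2A(√h₀ − √h)/0.0183 = 2·1.19·(√3.95 − √0.524)/0.0183
  = 2.3800 × (1.9875 − 0.72388) / 0.0183 = 164.33 s.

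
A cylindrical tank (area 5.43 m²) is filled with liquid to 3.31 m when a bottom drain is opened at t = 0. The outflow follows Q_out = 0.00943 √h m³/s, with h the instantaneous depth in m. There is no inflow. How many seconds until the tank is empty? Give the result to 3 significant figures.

With no inflow, A dh/dt = −0.00943 √h.
This is separable: 2 d(√h)/dt = −0.00943/A, so √h = √h₀ − (0.00943/(2A)) t.
Set h = 0: 2√h₀ = (0.00943/A) t_empty ⇒ t_empty = 2A√h₀/0.00943.
t_empty = 2·5.43·√3.31/0.00943 = 10.860·1.8193/0.00943 = 2095.2 s.

2100 s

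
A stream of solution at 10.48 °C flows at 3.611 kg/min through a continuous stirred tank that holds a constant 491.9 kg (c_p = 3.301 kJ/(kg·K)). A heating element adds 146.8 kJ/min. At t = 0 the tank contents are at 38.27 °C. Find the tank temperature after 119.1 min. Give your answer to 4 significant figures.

29.25 °C

M c_p dT/dt = ṁ c_p (T_in − T) + Q̇.
τ = M/ṁ = 136.223 min; T_ss = T_in + Q̇/(ṁ c_p) = 10.48 + 146.8/(3.611·3.301) = 22.7955 °C.
This is linear first-order; T(t) = T_ss + (T₀ − T_ss) e^(−t/τ).
T(119.1) = 22.7955 + (15.4745)·e^(−119.1/136.223) = 22.7955 + (15.4745)·0.417152 = 29.2507 °C.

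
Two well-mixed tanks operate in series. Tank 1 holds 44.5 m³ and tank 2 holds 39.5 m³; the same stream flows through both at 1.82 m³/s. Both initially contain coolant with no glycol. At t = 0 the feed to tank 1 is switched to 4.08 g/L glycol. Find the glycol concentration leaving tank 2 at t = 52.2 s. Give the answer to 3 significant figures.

Each tank obeys Vᵢ dCᵢ/dt = Q(Cᵢ₋₁ − Cᵢ), so τᵢ = Vᵢ/Q.
τ₁ = 44.5/1.82 = 24.451 s; τ₂ = 39.5/1.82 = 21.703 s.
Tank 1: C₁ = C_in(1 − e^(−t/τ₁)). Tank 2 (τ₁ ≠ τ₂): C₂ = C_in[1 − (τ₁ e^(−t/τ₁) − τ₂ e^(−t/τ₂))/(τ₁ − τ₂)].
At t = 52.2: e^(−t/τ₁) = 0.11825, e^(−t/τ₂) = 0.090251.
C₂ = 4.08·[1 − (24.451·0.11825 − 21.703·0.090251)/(2.7473)] = 4.08·0.66052 = 2.6949 g/L.

2.69 g/L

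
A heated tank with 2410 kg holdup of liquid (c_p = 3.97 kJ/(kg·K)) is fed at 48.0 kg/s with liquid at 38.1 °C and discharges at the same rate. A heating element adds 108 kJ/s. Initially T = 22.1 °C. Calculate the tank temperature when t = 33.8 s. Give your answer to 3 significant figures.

30.2 °C

First-law balance (no shaft work): M c_p dT/dt = ṁ c_p (T_in − T) + 108.
Rearrange: dT/dt = (T_ss − T)/τ with τ = M/ṁ = 50.208 s and T_ss = T_in + Q̇/(ṁ c_p) = 38.667 °C.
Integrating: T(t) = T_ss + (T₀ − T_ss) e^(−t/τ).
T(33.8) = 38.667 + (-16.567)·e^(−33.8/50.208) = 38.667 + (-16.567)·0.51008 = 30.216 °C.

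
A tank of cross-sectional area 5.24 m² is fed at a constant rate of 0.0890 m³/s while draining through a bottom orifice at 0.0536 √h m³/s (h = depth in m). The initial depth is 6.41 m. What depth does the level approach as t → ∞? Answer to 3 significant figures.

2.76 m

Level balance: A dh/dt = 0.0890 − 0.0536 √h. Setting dh/dt = 0:
Q_in = 0.0536 √h_ss ⇒ √h_ss = 0.0890/0.0536 = 1.6604.
h_ss = 1.6604² = 2.7571 m. (Since h₀ = 6.41 m > h_ss, the level will fall toward this value.)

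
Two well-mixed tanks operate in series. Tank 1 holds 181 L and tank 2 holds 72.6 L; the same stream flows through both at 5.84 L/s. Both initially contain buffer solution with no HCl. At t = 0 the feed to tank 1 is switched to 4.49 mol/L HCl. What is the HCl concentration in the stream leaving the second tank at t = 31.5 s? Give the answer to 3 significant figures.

2.02 mol/L

Each tank obeys Vᵢ dCᵢ/dt = Q(Cᵢ₋₁ − Cᵢ), so τᵢ = Vᵢ/Q.
τ₁ = 181/5.84 = 30.993 s; τ₂ = 72.6/5.84 = 12.432 s.
Solving the cascade with C₁(0)=C₂(0)=0 gives C₂(t) = C_in[1 − (τ₁ e^(−t/τ₁) − τ₂ e^(−t/τ₂))/(τ₁ − τ₂)].
At t = 31.5: e^(−t/τ₁) = 0.36191, e^(−t/τ₂) = 0.079350.
C₂ = 4.49·[1 − (30.993·0.36191 − 12.432·0.079350)/(18.562)] = 4.49·0.44884 = 2.0153 mol/L.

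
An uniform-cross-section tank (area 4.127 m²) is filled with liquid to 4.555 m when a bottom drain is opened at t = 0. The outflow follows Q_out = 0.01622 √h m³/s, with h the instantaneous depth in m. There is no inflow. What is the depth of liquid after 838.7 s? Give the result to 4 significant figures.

Volume balance on the tank: A dh/dt = −0.01622 √h.
Separate and integrate: 2(√h − √h₀) = −(0.01622/A) t.
√h = √4.555 − 0.01622·838.7/(2·4.127) = 2.13424 − 1.64814 = 0.486109.
h = 0.486109² = 0.236302 m.

0.2363 m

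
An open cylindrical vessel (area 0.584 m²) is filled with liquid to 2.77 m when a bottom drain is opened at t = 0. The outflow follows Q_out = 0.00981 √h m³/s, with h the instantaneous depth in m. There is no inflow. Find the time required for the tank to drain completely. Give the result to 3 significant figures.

198 s

Mass balance (ρ constant): A dh/dt = −0.00981 √h.
∫ h^(−1/2) dh = −(0.00981/A) ∫ dt, giving 2√h = 2√h₀ − (0.00981/A) t.
Set h = 0: 2√h₀ = (0.00981/A) t_empty ⇒ t_empty = 2A√h₀/0.00981.
t_empty = 2·0.584·√2.77/0.00981 = 1.1680·1.6643/0.00981 = 198.16 s.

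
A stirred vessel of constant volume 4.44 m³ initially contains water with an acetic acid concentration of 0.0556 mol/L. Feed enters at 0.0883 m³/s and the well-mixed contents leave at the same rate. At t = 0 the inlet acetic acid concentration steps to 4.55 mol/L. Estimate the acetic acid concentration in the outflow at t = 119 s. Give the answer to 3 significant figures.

4.13 mol/L

Mass balance on the solute (V constant): V dC/dt = Q(C_in − C).
Time constant τ = V/Q = 4.44/0.0883 = 50.283 s.
This is linear first-order; C(t) = C_in + (C₀ − C_in) e^(−t/τ).
C(119) = 4.55 + (0.0556 − 4.55)·e^(−119/50.283) = 4.55 + (-4.4944)·0.093799 = 4.1284 mol/L.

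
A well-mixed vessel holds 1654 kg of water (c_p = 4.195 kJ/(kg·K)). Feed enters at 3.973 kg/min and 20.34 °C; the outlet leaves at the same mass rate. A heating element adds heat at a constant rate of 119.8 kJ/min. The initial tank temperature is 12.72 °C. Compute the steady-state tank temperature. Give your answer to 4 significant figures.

27.53 °C

Heat balance on the well-mixed liquid: M c_p dT/dt = ṁ c_p (T_in − T) + 119.8.
At steady state dT/dt = 0 ⇒ T_ss = T_in + Q̇/(ṁ c_p) = 20.34 + 119.8/(3.973·4.195) = 27.5280 °C.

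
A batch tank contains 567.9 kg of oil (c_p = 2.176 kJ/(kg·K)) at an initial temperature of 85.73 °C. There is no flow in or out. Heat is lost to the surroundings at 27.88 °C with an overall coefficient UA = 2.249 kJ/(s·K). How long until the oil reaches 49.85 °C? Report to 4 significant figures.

532.0 s

Lumped-capacitance energy balance: M c_p dT/dt = UA(T_amb − T).
τ = M c_p/UA = 549.467 s; T_ss = T_amb = 27.8800 °C.
T(t) = T_ss + (T₀ − T_ss)e^(−t/τ); set T = 49.85:
t = −τ ln[(T − T_ss)/(T₀ − T_ss)] = −549.467 · ln(0.379775) = 531.980 s.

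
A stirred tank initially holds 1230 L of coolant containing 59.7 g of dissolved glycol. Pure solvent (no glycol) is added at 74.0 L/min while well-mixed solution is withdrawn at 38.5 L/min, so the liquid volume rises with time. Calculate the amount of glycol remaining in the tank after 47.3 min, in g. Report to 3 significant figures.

23.5 g

Let m(t) be the amount of glycol. Volume: V(t) = V₀ + (Q_in − Q_out) t = 1230 + 35.500 t; V(47.3) = 2909.1 L.
No glycol enters, so dm/dt = −Q_out · (m/V).
dm/m = −Q_out dt/(V₀ + 35.500 t); integrating gives ln(m/m₀) = −(Q_out/(Q_in−Q_out)) ln(V/V₀).
m = m₀ (V₀/V)^(Q_out/(Q_in−Q_out)) = 59.7 × (1230/2909.1)^(1.0845) = 23.470 g.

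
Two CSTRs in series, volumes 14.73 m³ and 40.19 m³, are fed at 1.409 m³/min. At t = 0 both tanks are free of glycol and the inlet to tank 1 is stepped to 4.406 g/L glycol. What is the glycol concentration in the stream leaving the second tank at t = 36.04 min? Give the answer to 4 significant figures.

2.521 g/L

Time constants: τᵢ = Vᵢ/Q for each well-mixed tank.
τ₁ = 14.73/1.409 = 10.4542 min; τ₂ = 40.19/1.409 = 28.5238 min.
Solving the cascade with C₁(0)=C₂(0)=0 gives C₂(t) = C_in[1 − (τ₁ e^(−t/τ₁) − τ₂ e^(−t/τ₂))/(τ₁ − τ₂)].
At t = 36.04: e^(−t/τ₁) = 0.0318279, e^(−t/τ₂) = 0.282661.
C₂ = 4.406·[1 − (10.4542·0.0318279 − 28.5238·0.282661)/(-18.0696)] = 4.406·0.572219 = 2.52119 g/L.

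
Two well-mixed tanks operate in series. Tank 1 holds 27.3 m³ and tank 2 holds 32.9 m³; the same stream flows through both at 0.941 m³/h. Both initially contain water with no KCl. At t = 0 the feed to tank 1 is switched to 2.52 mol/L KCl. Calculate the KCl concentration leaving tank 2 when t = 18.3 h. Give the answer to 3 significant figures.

Species balance on tank i: dCᵢ/dt = (Cᵢ₋₁ − Cᵢ)/τᵢ with τᵢ = Vᵢ/Q.
τ₁ = 27.3/0.941 = 29.012 h; τ₂ = 32.9/0.941 = 34.963 h.
Tank 1: C₁ = C_in(1 − e^(−t/τ₁)). Tank 2 (τ₁ ≠ τ₂): C₂ = C_in[1 − (τ₁ e^(−t/τ₁) − τ₂ e^(−t/τ₂))/(τ₁ − τ₂)].
At t = 18.3: e^(−t/τ₁) = 0.53218, e^(−t/τ₂) = 0.59249.
C₂ = 2.52·[1 − (29.012·0.53218 − 34.963·0.59249)/(-5.9511)] = 2.52·0.11345 = 0.28590 mol/L.

0.286 mol/L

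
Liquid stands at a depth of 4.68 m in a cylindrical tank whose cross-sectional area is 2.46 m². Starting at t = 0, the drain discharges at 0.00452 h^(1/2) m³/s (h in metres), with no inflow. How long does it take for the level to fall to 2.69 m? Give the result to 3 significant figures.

With no inflow, A dh/dt = −0.00452 √h.
Separate and integrate: 2(√h − √h₀) = −(0.00452/A) t.
t = 2A(√h₀ − √h)/0.00452 = 2·2.46·(√4.68 − √2.69)/0.00452
  = 4.9200 × (2.1633 − 1.6401) / 0.00452 = 569.51 s.

570 s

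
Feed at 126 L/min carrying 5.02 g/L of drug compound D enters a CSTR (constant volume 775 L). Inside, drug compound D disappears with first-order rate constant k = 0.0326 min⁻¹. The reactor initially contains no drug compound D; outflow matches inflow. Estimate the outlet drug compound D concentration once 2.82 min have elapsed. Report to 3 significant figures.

1.77 g/L

V dC/dt = Q(C_in − C) − k V C.
This is linear with rate a = Q/V + k = 0.19518 min⁻¹.
C_ss = Q C_in/(Q + kV) = 4.1815 g/L; C(t) = C_ss + (C₀ − C_ss) e^(−a t).
C(2.82) = 4.1815 + (-4.1815)·e^(−0.19518·2.82) = 4.1815 + (-4.1815)·0.57671 = 1.7700 g/L.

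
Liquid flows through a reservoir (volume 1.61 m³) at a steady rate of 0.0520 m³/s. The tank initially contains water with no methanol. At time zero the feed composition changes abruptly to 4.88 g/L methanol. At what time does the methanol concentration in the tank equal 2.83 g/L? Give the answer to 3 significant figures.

26.9 s

Species balance: V dC/dt = Q(C_in − C) ⇒ τ = V/Q = 30.962 s.
C(t) = C_in + (C₀ − C_in) e^(−t/τ). Set C = 2.83 and solve for t:
e^(−t/τ) = (C − C_in)/(C₀ − C_in) = (2.83 − 4.88)/(0 − 4.88) = 0.42008
t = −τ ln(…) = 30.962 × 0.86731 = 26.853 s.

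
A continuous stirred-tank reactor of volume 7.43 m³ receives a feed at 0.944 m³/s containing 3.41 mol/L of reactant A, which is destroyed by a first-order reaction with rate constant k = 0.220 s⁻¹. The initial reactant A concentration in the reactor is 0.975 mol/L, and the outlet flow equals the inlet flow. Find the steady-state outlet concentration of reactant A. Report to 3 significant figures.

1.25 mol/L

V dC/dt = Q(C_in − C) − k V C.
At steady state: 0 = Q C_in − (Q + kV) C_ss, so C_ss = Q C_in/(Q + kV).
C_ss = 0.944·3.41/(0.944 + 0.220·7.43) = 3.2190/2.5786 = 1.2484 mol/L.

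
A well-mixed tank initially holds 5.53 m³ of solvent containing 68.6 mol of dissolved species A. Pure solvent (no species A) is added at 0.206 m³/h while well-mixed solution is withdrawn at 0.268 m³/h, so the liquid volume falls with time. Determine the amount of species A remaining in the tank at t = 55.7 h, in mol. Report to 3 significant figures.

0.995 mol

Total volume: dV/dt = Q_in − Q_out = -0.062000 m³/h, so V(t) = 5.53 − 0.062000 t and V(55.7) = 2.0766 m³.
Solute balance: dm/dt = 0 − Q_out C = −Q_out m/V(t).
Separate: dm/m = −Q_out dt/V(t) ⇒ ln(m/m₀) = −(Q_out/(Q_in−Q_out)) ln(V/V₀).
m = m₀ (V₀/V)^(Q_out/(Q_in−Q_out)) = 68.6 × (5.53/2.0766)^(-4.3226) = 0.99453 mol.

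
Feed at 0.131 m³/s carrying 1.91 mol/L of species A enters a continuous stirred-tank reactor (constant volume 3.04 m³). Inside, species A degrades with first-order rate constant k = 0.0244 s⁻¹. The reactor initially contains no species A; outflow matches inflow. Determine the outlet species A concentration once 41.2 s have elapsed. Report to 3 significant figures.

1.14 mol/L

V dC/dt = Q(C_in − C) − k V C.
This is linear with rate a = Q/V + k = 0.067492 s⁻¹.
C_ss = Q C_in/(Q + kV) = 1.2195 mol/L; C(t) = C_ss + (C₀ − C_ss) e^(−a t).
C(41.2) = 1.2195 + (-1.2195)·e^(−0.067492·41.2) = 1.2195 + (-1.2195)·0.061997 = 1.1439 mol/L.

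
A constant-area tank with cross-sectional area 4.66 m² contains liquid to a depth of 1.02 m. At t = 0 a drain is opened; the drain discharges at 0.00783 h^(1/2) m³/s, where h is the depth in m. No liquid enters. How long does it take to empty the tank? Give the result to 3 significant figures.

1200 s

Mass balance (ρ constant): A dh/dt = −0.00783 √h.
∫ h^(−1/2) dh = −(0.00783/A) ∫ dt, giving 2√h = 2√h₀ − (0.00783/A) t.
Tank is empty when √h = 0: t_empty = 2A√h₀/0.00783.
t_empty = 2·4.66·√1.02/0.00783 = 9.3200·1.0100/0.00783 = 1202.1 s.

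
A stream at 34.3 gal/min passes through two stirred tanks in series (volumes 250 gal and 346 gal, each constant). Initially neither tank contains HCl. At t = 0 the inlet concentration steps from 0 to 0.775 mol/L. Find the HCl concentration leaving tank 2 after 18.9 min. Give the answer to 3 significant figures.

0.497 mol/L

Each tank obeys Vᵢ dCᵢ/dt = Q(Cᵢ₋₁ − Cᵢ), so τᵢ = Vᵢ/Q.
τ₁ = 250/34.3 = 7.2886 min; τ₂ = 346/34.3 = 10.087 min.
Tank 1: C₁ = C_in(1 − e^(−t/τ₁)). Tank 2 (τ₁ ≠ τ₂): C₂ = C_in[1 − (τ₁ e^(−t/τ₁) − τ₂ e^(−t/τ₂))/(τ₁ − τ₂)].
At t = 18.9: e^(−t/τ₁) = 0.074789, e^(−t/τ₂) = 0.15357.
C₂ = 0.775·[1 − (7.2886·0.074789 − 10.087·0.15357)/(-2.7988)] = 0.775·0.64128 = 0.49699 mol/L.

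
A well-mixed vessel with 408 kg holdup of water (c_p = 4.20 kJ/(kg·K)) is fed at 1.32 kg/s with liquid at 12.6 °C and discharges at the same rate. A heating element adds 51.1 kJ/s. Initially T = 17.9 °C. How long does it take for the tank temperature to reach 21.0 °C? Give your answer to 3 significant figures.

Unsteady energy balance on the tank contents: M c_p dT/dt = ṁ c_p (T_in − T) + 51.1.
τ = M/ṁ = 309.09 s; T_ss = T_in + Q̇/(ṁ c_p) = 21.817 °C.
T(t) = T_ss + (T₀ − T_ss) e^(−t/τ). Set T = 21.0:
e^(−t/τ) = (21.0 − 21.817)/(17.9 − 21.817) = 0.20861
t = −309.09 · ln(0.20861) = 484.43 s.

484 s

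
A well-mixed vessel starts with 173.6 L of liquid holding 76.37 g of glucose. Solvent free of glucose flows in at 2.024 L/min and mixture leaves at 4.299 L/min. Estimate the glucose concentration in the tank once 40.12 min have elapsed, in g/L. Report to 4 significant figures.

0.2265 g/L

Total volume: dV/dt = Q_in − Q_out = -2.27500 L/min, so V(t) = 173.6 − 2.27500 t and V(40.12) = 82.3270 L.
No glucose enters, so dm/dt = −Q_out · (m/V).
Separate: dm/m = −Q_out dt/V(t) ⇒ ln(m/m₀) = −(Q_out/(Q_in−Q_out)) ln(V/V₀).
m = m₀ (V₀/V)^(Q_out/(Q_in−Q_out)) = 76.37 × (173.6/82.3270)^(-1.88967) = 18.6490 g.
C = m/V = 18.6490/82.3270 = 0.226524 g/L.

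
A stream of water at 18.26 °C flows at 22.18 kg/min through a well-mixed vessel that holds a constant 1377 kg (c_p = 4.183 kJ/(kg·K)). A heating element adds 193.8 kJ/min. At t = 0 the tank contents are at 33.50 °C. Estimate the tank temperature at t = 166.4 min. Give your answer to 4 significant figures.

M c_p dT/dt = ṁ c_p (T_in − T) + Q̇.
τ = M/ṁ = 62.0830 min; T_ss = T_in + Q̇/(ṁ c_p) = 18.26 + 193.8/(22.18·4.183) = 20.3488 °C.
This is linear first-order; T(t) = T_ss + (T₀ − T_ss) e^(−t/τ).
T(166.4) = 20.3488 + (13.1512)·e^(−166.4/62.0830) = 20.3488 + (13.1512)·0.0685436 = 21.2503 °C.

21.25 °C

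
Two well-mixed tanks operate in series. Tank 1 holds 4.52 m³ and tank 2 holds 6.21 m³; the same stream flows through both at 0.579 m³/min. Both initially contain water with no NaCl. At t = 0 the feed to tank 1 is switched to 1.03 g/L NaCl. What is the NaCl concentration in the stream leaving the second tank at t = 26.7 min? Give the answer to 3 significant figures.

0.806 g/L

Time constants: τᵢ = Vᵢ/Q for each well-mixed tank.
τ₁ = 4.52/0.579 = 7.8066 min; τ₂ = 6.21/0.579 = 10.725 min.
Solving the cascade with C₁(0)=C₂(0)=0 gives C₂(t) = C_in[1 − (τ₁ e^(−t/τ₁) − τ₂ e^(−t/τ₂))/(τ₁ − τ₂)].
At t = 26.7: e^(−t/τ₁) = 0.032706, e^(−t/τ₂) = 0.082958.
C₂ = 1.03·[1 − (7.8066·0.032706 − 10.725·0.082958)/(-2.9188)] = 1.03·0.78264 = 0.80612 g/L.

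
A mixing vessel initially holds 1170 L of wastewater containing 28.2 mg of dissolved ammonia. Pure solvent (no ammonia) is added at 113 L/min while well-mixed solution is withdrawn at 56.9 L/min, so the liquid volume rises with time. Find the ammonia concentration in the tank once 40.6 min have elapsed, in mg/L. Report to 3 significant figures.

Total volume: dV/dt = Q_in − Q_out = 56.100 L/min, so V(t) = 1170 + 56.100 t and V(40.6) = 3447.7 L.
Species balance (pure solvent in): dm/dt = −Q_out · m/V(t).
Separate: dm/m = −Q_out dt/V(t) ⇒ ln(m/m₀) = −(Q_out/(Q_in−Q_out)) ln(V/V₀).
m = m₀ (V₀/V)^(Q_out/(Q_in−Q_out)) = 28.2 × (1170/3447.7)^(1.0143) = 9.4236 mg.
C = m/V = 9.4236/3447.7 = 0.0027333 mg/L.

0.00273 mg/L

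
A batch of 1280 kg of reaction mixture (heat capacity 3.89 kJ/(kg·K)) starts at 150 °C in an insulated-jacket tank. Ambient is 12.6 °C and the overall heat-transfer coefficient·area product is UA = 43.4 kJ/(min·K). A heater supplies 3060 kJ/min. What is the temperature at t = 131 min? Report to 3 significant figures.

First-law balance (no shaft work): M c_p dT/dt = −UA(T − T_amb) + Q̇.
dT/dt = (T_ss − T)/τ with T_ss = T_amb + Q̇/UA = 12.6 + 3060/43.4 = 83.107 °C, τ = M c_p/UA = 1280·3.89/43.4 = 114.73 min.
Solution: T(t) = T_ss + (T₀ − T_ss) e^(−t/τ).
T(131) = 83.107 + (66.893)·0.31923 = 104.46 °C.

104 °C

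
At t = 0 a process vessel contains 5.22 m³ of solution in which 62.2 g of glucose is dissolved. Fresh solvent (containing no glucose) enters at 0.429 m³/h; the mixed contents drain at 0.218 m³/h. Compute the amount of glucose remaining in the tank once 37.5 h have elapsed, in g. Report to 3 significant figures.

24.0 g

Total volume: dV/dt = Q_in − Q_out = 0.21100 m³/h, so V(t) = 5.22 + 0.21100 t and V(37.5) = 13.133 m³.
Species balance (pure solvent in): dm/dt = −Q_out · m/V(t).
dm/m = −Q_out dt/(V₀ + 0.21100 t); integrating gives ln(m/m₀) = −(Q_out/(Q_in−Q_out)) ln(V/V₀).
m = m₀ (V₀/V)^(Q_out/(Q_in−Q_out)) = 62.2 × (5.22/13.133)^(1.0332) = 23.978 g.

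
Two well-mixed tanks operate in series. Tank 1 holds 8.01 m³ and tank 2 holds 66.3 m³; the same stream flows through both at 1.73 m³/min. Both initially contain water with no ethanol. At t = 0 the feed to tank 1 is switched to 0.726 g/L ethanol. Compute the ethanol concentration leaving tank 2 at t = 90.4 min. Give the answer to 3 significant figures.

0.648 g/L

Time constants: τᵢ = Vᵢ/Q for each well-mixed tank.
τ₁ = 8.01/1.73 = 4.6301 min; τ₂ = 66.3/1.73 = 38.324 min.
Tank 1: C₁ = C_in(1 − e^(−t/τ₁)). Tank 2 (τ₁ ≠ τ₂): C₂ = C_in[1 − (τ₁ e^(−t/τ₁) − τ₂ e^(−t/τ₂))/(τ₁ − τ₂)].
At t = 90.4: e^(−t/τ₁) = 3.3157e-09, e^(−t/τ₂) = 0.094529.
C₂ = 0.726·[1 − (4.6301·3.3157e-09 − 38.324·0.094529)/(-33.694)] = 0.726·0.89248 = 0.64794 g/L.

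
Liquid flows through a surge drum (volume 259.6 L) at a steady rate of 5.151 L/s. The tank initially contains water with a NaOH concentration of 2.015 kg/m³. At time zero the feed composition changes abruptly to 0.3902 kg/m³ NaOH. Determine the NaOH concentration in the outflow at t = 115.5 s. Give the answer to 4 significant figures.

0.5544 kg/m³

Transient balance on the dissolved component: V dC/dt = Q(C_in − C).
So dC/dt = (C_in − C)/τ with τ = V/Q = 259.6/5.151 = 50.3980 s.
Solution: C(t) = C_in + (C₀ − C_in) e^(−t/τ).
C(115.5) = 0.3902 + (2.015 − 0.3902)·e^(−115.5/50.3980) = 0.3902 + (1.62480)·0.101089 = 0.554449 kg/m³.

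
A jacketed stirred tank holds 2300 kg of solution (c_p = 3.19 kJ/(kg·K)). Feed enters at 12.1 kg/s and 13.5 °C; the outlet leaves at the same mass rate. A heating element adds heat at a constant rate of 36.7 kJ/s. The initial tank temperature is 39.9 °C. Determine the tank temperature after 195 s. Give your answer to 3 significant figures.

23.6 °C

Unsteady energy balance on the tank contents: M c_p dT/dt = ṁ c_p (T_in − T) + 36.7.
τ = M/ṁ = 190.08 s; T_ss = T_in + Q̇/(ṁ c_p) = 13.5 + 36.7/(12.1·3.19) = 14.451 °C.
T approaches T_ss exponentially: T(t) = T_ss + (T₀ − T_ss) e^(−t/τ).
T(195) = 14.451 + (25.449)·e^(−195/190.08) = 14.451 + (25.449)·0.35848 = 23.574 °C.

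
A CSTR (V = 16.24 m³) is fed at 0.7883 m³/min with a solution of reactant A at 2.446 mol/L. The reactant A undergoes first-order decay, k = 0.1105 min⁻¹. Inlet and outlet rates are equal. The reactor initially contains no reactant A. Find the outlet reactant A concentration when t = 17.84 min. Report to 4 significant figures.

Accumulation = in − out − consumed: V dC/dt = Q C_in − Q C − k V C.
This is linear with rate a = Q/V + k = 0.159041 min⁻¹.
C_ss = Q C_in/(Q + kV) = 0.746541 mol/L; C(t) = C_ss + (C₀ − C_ss) e^(−a t).
C(17.84) = 0.746541 + (-0.746541)·e^(−0.159041·17.84) = 0.746541 + (-0.746541)·0.0585845 = 0.702806 mol/L.

0.7028 mol/L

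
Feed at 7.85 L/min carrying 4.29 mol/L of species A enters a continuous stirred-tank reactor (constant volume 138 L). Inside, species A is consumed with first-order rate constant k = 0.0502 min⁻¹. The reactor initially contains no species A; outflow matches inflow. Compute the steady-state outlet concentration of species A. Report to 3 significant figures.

V dC/dt = Q(C_in − C) − k V C.
At steady state: 0 = Q C_in − (Q + kV) C_ss, so C_ss = Q C_in/(Q + kV).
C_ss = 7.85·4.29/(7.85 + 0.0502·138) = 33.676/14.778 = 2.2789 mol/L.

2.28 mol/L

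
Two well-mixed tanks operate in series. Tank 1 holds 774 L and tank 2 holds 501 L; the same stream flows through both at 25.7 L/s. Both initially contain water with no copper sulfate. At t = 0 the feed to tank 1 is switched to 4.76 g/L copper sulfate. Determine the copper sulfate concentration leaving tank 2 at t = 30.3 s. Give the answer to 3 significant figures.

Species balance on tank i: dCᵢ/dt = (Cᵢ₋₁ − Cᵢ)/τᵢ with τᵢ = Vᵢ/Q.
τ₁ = 774/25.7 = 30.117 s; τ₂ = 501/25.7 = 19.494 s.
Tank 1: C₁ = C_in(1 − e^(−t/τ₁)). Tank 2 (τ₁ ≠ τ₂): C₂ = C_in[1 − (τ₁ e^(−t/τ₁) − τ₂ e^(−t/τ₂))/(τ₁ − τ₂)].
At t = 30.3: e^(−t/τ₁) = 0.36565, e^(−t/τ₂) = 0.21133.
C₂ = 4.76·[1 − (30.117·0.36565 − 19.494·0.21133)/(10.623)] = 4.76·0.35116 = 1.6715 g/L.

1.67 g/L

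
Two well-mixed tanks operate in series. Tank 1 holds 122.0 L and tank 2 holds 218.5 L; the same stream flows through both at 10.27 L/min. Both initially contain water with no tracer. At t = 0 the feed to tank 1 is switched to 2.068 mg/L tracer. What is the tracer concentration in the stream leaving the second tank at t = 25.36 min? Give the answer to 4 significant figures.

0.9555 mg/L

Each tank obeys Vᵢ dCᵢ/dt = Q(Cᵢ₋₁ − Cᵢ), so τᵢ = Vᵢ/Q.
τ₁ = 122.0/10.27 = 11.8793 min; τ₂ = 218.5/10.27 = 21.2756 min.
Solving the cascade with C₁(0)=C₂(0)=0 gives C₂(t) = C_in[1 − (τ₁ e^(−t/τ₁) − τ₂ e^(−t/τ₂))/(τ₁ − τ₂)].
At t = 25.36: e^(−t/τ₁) = 0.118267, e^(−t/τ₂) = 0.303620.
C₂ = 2.068·[1 − (11.8793·0.118267 − 21.2756·0.303620)/(-9.39630)] = 2.068·0.462047 = 0.955513 mg/L.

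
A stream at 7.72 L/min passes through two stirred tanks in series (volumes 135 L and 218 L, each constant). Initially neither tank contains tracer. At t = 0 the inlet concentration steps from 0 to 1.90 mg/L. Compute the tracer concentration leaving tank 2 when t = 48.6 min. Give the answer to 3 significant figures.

Each tank obeys Vᵢ dCᵢ/dt = Q(Cᵢ₋₁ − Cᵢ), so τᵢ = Vᵢ/Q.
τ₁ = 135/7.72 = 17.487 min; τ₂ = 218/7.72 = 28.238 min.
Solving the cascade with C₁(0)=C₂(0)=0 gives C₂(t) = C_in[1 − (τ₁ e^(−t/τ₁) − τ₂ e^(−t/τ₂))/(τ₁ − τ₂)].
At t = 48.6: e^(−t/τ₁) = 0.062088, e^(−t/τ₂) = 0.17888.
C₂ = 1.90·[1 − (17.487·0.062088 − 28.238·0.17888)/(-10.751)] = 1.90·0.63117 = 1.1992 mg/L.

1.20 mg/L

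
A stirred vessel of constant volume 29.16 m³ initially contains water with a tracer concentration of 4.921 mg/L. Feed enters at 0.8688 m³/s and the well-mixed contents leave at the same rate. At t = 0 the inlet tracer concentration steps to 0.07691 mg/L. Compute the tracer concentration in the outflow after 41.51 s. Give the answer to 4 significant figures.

Accumulation = in − out for the solute gives V dC/dt = Q(C_in − C).
So dC/dt = (C_in − C)/τ with τ = V/Q = 29.16/0.8688 = 33.5635 s.
Integrating: C(t) = C_in + (C₀ − C_in) e^(−t/τ).
C(41.51) = 0.07691 + (4.921 − 0.07691)·e^(−41.51/33.5635) = 0.07691 + (4.84409)·0.290324 = 1.48326 mg/L.

1.483 mg/L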